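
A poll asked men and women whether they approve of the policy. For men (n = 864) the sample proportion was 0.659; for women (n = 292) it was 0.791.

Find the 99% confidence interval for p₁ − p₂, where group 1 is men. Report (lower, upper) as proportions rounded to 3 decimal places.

(-0.206, -0.058)

The two standard errors are √(0.6590×0.3410/864) = 0.01613 and √(0.7910×0.2090/292) = 0.02379.
Because the samples are independent, SE_diff = √(0.01613² + 0.02379²) = 0.02874.
Using z* = 2.576 for 99%, ME = 2.576 × 0.02874 = 0.07403.
p̂₁ − p̂₂ = -0.1320; interval -0.1320 ± 0.07403 gives (-0.206, -0.058).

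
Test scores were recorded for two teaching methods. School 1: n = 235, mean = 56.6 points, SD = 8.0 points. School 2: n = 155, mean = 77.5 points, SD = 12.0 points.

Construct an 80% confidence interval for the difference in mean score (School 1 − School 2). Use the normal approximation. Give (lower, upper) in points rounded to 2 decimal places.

(-22.31, -19.49)

Per-group SEs: s₁/√n₁ = 8.0/√235 = 0.5219, s₂/√n₂ = 12.0/√155 = 0.9639.
Unpooled SE of the difference: √(0.27237961 + 0.92910321) = 1.0961.
Margin of error = z* · SE = 1.282 × 1.0961 = 1.4052.
x̄₁ − x̄₂ = 56.6 − 77.5 = -20.9000.
CI: -20.9000 ± 1.4052 = (-22.31, -19.49).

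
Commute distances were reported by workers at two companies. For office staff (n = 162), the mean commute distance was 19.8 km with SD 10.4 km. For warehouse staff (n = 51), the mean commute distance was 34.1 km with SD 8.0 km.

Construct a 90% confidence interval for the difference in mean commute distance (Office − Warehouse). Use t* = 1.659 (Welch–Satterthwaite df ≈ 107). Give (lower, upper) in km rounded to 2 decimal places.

(-16.60, -12.00)

SE₁ = s₁/√n₁ = 10.4/√162 = 0.8171; SE₂ = 8.0/√51 = 1.1202.
Independent samples, unequal variances: SE_diff = √(SE₁² + SE₂²) = √(0.66765241 + 1.25484804) = 1.3865.
t* = 1.659, so margin of error = 1.659 × 1.3865 = 2.3002.
Difference in means = 19.8 − 34.1 = -14.3000.
-14.3000 ± 2.3002 → (-16.60, -12.00).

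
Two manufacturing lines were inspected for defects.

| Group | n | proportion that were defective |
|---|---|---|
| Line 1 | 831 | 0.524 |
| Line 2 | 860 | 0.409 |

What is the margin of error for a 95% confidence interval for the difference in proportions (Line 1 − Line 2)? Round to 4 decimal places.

Each SE is √(p̂(1−p̂)/n): √(0.5240·0.4760/831) = 0.01732 and √(0.4090·0.5910/860) = 0.01677.
SE(p̂₁ − p̂₂) = √(SE₁² + SE₂²) = √(0.0002999824 + 0.0002812329) = 0.02411, since the two samples are independent.
At 95% confidence z* = 1.960; margin = 1.960 × 0.02411 = 0.04726.

0.0473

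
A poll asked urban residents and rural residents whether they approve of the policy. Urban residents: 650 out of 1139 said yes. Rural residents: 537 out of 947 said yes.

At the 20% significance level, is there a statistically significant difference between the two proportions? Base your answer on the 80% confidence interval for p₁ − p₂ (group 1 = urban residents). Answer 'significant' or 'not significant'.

Sample proportions: 650/1139 = 0.5707, 537/947 = 0.5671.
Each SE is √(p̂(1−p̂)/n): √(0.5707·0.4293/1139) = 0.01467 and √(0.5671·0.4329/947) = 0.01610.
SE(p̂₁ − p̂₂) = √(SE₁² + SE₂²) = √(0.0002152089 + 0.00025921) = 0.02178, since the two samples are independent.
At 80% confidence z* = 1.282; margin = 1.282 × 0.02178 = 0.02792.
The difference is 0.5707 − 0.5671 = 0.0036, so the interval is 0.0036 ± 0.02792 = (-0.02432, 0.03152).
The interval (-0.02432, 0.03152) contains 0, so the difference is not significant.

not significant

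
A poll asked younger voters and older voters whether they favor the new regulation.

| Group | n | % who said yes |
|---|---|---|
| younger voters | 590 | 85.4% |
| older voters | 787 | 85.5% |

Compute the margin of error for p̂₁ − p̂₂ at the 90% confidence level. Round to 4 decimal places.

0.0316

The two standard errors are √(0.8540×0.1460/590) = 0.01454 and √(0.8550×0.1450/787) = 0.01255.
Because the samples are independent, SE_diff = √(0.01454² + 0.01255²) = 0.01921.
Using z* = 1.645 for 90%, ME = 1.645 × 0.01921 = 0.03160.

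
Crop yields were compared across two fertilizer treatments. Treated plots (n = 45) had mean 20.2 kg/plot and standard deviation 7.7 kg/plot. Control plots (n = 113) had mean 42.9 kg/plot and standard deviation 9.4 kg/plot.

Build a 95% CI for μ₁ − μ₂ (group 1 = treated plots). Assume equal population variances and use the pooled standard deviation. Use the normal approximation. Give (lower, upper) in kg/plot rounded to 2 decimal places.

Pooled variance s_p² = [44·7.7² + 112·9.4²] / (45+113−2) = 80.1608, so s_p = 8.9533.
SE_diff = s_p·√(1/n₁ + 1/n₂) = 8.9533·√(1/45 + 1/113) = 1.5782.
z* = 1.960; margin = 1.960 × 1.5782 = 3.0933.
Difference = 20.2 − 42.9 = -22.7000.
-22.7000 ± 3.0933 → (-25.79, -19.61).

(-25.79, -19.61)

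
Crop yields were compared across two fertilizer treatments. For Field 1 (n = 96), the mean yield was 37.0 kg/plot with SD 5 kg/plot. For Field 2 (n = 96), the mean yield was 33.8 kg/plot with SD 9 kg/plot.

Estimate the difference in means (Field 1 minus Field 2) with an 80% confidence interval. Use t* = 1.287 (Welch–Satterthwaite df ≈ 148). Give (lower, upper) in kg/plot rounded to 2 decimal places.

(1.85, 4.55)

Standard errors of each mean: 5/√96 = 0.5103 and 9/√96 = 0.9186.
SE(x̄₁ − x̄₂) = √(0.5103² + 0.9186²) = 1.0508 for independent samples with unequal variances.
With t* = 1.287, the margin is 1.287 × 1.0508 = 1.3524.
x̄₁ − x̄₂ = 37.0 − 33.8 = 3.2000; the interval is 3.2000 ± 1.3524 = (1.85, 4.55).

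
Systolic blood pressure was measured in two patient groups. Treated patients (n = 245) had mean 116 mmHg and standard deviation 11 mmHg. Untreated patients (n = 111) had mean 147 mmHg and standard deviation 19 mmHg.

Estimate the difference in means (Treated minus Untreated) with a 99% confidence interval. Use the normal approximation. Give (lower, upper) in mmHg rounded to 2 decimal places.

(-35.99, -26.01)

SE₁ = s₁/√n₁ = 11/√245 = 0.7028; SE₂ = 19/√111 = 1.8034.
Independent samples, unequal variances: SE_diff = √(SE₁² + SE₂²) = √(0.49392784 + 3.25225156) = 1.9355.
z* = 2.576, so margin of error = 2.576 × 1.9355 = 4.9858.
Difference in means = 116 − 147 = -31.0000.
-31.0000 ± 4.9858 → (-35.99, -26.01).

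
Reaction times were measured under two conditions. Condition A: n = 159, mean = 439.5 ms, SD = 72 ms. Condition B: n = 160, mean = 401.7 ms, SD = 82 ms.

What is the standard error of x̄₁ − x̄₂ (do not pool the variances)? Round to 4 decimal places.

Per-group SEs: s₁/√n₁ = 72/√159 = 5.7100, s₂/√n₂ = 82/√160 = 6.4827.
Unpooled SE of the difference: √(32.6041 + 42.02539929) = 8.6388.

8.6388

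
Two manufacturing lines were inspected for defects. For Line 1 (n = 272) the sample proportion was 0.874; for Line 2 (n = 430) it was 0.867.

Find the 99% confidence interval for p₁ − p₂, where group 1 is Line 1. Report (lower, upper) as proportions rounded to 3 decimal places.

(-0.060, 0.074)

The two standard errors are √(0.8740×0.1260/272) = 0.02012 and √(0.8670×0.1330/430) = 0.01638.
Because the samples are independent, SE_diff = √(0.02012² + 0.01638²) = 0.02594.
Using z* = 2.576 for 99%, ME = 2.576 × 0.02594 = 0.06682.
p̂₁ − p̂₂ = 0.0070; interval 0.0070 ± 0.06682 gives (-0.060, 0.074).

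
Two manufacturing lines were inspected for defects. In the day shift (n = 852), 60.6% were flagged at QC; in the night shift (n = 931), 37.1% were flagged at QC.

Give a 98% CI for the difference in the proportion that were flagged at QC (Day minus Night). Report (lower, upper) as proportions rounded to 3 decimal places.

(0.181, 0.289)

Each SE is √(p̂(1−p̂)/n): √(0.6060·0.3940/852) = 0.01674 and √(0.3710·0.6290/931) = 0.01583.
SE(p̂₁ − p̂₂) = √(SE₁² + SE₂²) = √(0.0002802276 + 0.0002505889) = 0.02304, since the two samples are independent.
At 98% confidence z* = 2.326; margin = 2.326 × 0.02304 = 0.05359.
The difference is 0.6060 − 0.3710 = 0.2350, so the interval is 0.2350 ± 0.05359 = (0.181, 0.289).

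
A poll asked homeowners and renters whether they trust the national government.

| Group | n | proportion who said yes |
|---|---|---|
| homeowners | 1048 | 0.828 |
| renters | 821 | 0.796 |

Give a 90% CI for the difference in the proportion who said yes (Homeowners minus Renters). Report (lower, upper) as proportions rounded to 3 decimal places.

(0.002, 0.062)

Each SE is √(p̂(1−p̂)/n): √(0.8280·0.1720/1048) = 0.01166 and √(0.7960·0.2040/821) = 0.01406.
SE(p̂₁ − p̂₂) = √(SE₁² + SE₂²) = √(0.0001359556 + 0.0001976836) = 0.01827, since the two samples are independent.
At 90% confidence z* = 1.645; margin = 1.645 × 0.01827 = 0.03005.
The difference is 0.8280 − 0.7960 = 0.0320, so the interval is 0.0320 ± 0.03005 = (0.002, 0.062).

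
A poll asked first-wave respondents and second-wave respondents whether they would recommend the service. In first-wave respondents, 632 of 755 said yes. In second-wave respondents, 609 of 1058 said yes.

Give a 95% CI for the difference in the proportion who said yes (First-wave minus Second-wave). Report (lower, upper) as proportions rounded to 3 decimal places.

(0.222, 0.301)

Sample proportions: 632/755 = 0.8371, 609/1058 = 0.5756.
Each SE is √(p̂(1−p̂)/n): √(0.8371·0.1629/755) = 0.01344 and √(0.5756·0.4244/1058) = 0.01520.
SE(p̂₁ − p̂₂) = √(SE₁² + SE₂²) = √(0.0001806336 + 0.00023104) = 0.02029, since the two samples are independent.
At 95% confidence z* = 1.960; margin = 1.960 × 0.02029 = 0.03977.
The difference is 0.8371 − 0.5756 = 0.2615, so the interval is 0.2615 ± 0.03977 = (0.222, 0.301).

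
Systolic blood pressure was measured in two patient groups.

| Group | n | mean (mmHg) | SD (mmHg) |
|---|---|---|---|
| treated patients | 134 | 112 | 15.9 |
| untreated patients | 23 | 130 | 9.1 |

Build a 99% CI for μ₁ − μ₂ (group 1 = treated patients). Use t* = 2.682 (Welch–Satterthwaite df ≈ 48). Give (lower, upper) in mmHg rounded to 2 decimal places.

(-24.28, -11.72)

Standard errors of each mean: 15.9/√134 = 1.3736 and 9.1/√23 = 1.8975.
SE(x̄₁ − x̄₂) = √(1.3736² + 1.8975²) = 2.3425 for independent samples with unequal variances.
With t* = 2.682, the margin is 2.682 × 2.3425 = 6.2826.
x̄₁ − x̄₂ = 112 − 130 = -18.0000; the interval is -18.0000 ± 6.2826 = (-24.28, -11.72).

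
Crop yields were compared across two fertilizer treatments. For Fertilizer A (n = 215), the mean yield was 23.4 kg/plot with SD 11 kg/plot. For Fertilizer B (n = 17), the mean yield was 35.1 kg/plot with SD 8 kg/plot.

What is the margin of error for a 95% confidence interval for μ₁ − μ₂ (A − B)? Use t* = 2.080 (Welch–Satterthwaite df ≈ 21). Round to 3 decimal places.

Per-group SEs: s₁/√n₁ = 11/√215 = 0.7502, s₂/√n₂ = 8/√17 = 1.9403.
Unpooled SE of the difference: √(0.56280004 + 3.76476409) = 2.0803.
Margin of error = t* · SE = 2.080 × 2.0803 = 4.3270.

4.327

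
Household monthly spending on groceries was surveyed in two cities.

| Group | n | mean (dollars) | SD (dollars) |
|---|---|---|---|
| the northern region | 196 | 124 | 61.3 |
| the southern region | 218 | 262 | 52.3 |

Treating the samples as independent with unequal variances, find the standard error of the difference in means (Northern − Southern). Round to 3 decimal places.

5.632

SE₁ = s₁/√n₁ = 61.3/√196 = 4.3786; SE₂ = 52.3/√218 = 3.5422.
Independent samples, unequal variances: SE_diff = √(SE₁² + SE₂²) = √(19.17213796 + 12.54718084) = 5.6320.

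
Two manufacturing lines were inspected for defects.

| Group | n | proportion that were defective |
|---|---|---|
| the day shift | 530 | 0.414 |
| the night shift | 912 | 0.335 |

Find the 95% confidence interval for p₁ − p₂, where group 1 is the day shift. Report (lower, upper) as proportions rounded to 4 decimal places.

Each SE is √(p̂(1−p̂)/n): √(0.4140·0.5860/530) = 0.02139 and √(0.3350·0.6650/912) = 0.01563.
SE(p̂₁ − p̂₂) = √(SE₁² + SE₂²) = √(0.0004575321 + 0.0002442969) = 0.02649, since the two samples are independent.
At 95% confidence z* = 1.960; margin = 1.960 × 0.02649 = 0.05192.
The difference is 0.4140 − 0.3350 = 0.0790, so the interval is 0.0790 ± 0.05192 = (0.0271, 0.1309).

(0.0271, 0.1309)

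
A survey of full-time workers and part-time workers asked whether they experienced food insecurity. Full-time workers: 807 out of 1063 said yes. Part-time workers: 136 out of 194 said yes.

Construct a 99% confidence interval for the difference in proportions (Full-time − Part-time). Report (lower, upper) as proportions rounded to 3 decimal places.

(-0.033, 0.149)

First, p̂₁ = 807/1063 = 0.7592; p̂₂ = 136/194 = 0.7010.
The two standard errors are √(0.7592×0.2408/1063) = 0.01311 and √(0.7010×0.2990/194) = 0.03287.
Because the samples are independent, SE_diff = √(0.01311² + 0.03287²) = 0.03539.
Using z* = 2.576 for 99%, ME = 2.576 × 0.03539 = 0.09116.
p̂₁ − p̂₂ = 0.0582; interval 0.0582 ± 0.09116 gives (-0.033, 0.149).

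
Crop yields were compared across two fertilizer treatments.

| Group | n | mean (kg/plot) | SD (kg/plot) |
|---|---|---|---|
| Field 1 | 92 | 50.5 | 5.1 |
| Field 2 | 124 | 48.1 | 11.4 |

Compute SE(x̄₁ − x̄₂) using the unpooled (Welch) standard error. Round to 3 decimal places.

1.154

Per-group SEs: s₁/√n₁ = 5.1/√92 = 0.5317, s₂/√n₂ = 11.4/√124 = 1.0238.
Unpooled SE of the difference: √(0.28270489 + 1.04816644) = 1.1536.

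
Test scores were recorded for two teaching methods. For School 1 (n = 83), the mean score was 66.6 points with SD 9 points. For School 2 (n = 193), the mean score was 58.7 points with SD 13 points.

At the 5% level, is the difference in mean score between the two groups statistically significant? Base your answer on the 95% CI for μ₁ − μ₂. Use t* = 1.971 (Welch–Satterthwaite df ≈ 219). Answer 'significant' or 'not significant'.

significant

SE₁ = s₁/√n₁ = 9/√83 = 0.9879; SE₂ = 13/√193 = 0.9358.
Independent samples, unequal variances: SE_diff = √(SE₁² + SE₂²) = √(0.97594641 + 0.87572164) = 1.3608.
t* = 1.971, so margin of error = 1.971 × 1.3608 = 2.6821.
Difference in means = 66.6 − 58.7 = 7.9000.
7.9000 ± 2.6821 → (5.2179, 10.5821).
The interval (5.2179, 10.5821) does not contain 0, so the difference is significant.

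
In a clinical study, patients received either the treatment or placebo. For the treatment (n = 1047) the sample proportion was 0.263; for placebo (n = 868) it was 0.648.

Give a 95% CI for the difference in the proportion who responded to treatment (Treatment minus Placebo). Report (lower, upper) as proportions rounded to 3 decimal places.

Each SE is √(p̂(1−p̂)/n): √(0.2630·0.7370/1047) = 0.01361 and √(0.6480·0.3520/868) = 0.01621.
SE(p̂₁ − p̂₂) = √(SE₁² + SE₂²) = √(0.0001852321 + 0.0002627641) = 0.02117, since the two samples are independent.
At 95% confidence z* = 1.960; margin = 1.960 × 0.02117 = 0.04149.
The difference is 0.2630 − 0.6480 = -0.3850, so the interval is -0.3850 ± 0.04149 = (-0.426, -0.344).

(-0.426, -0.344)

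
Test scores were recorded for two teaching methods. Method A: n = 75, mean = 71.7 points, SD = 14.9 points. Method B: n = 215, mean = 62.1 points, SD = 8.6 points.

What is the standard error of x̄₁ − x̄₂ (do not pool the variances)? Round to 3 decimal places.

1.818

SE₁ = s₁/√n₁ = 14.9/√75 = 1.7205; SE₂ = 8.6/√215 = 0.5865.
Independent samples, unequal variances: SE_diff = √(SE₁² + SE₂²) = √(2.96012025 + 0.34398225) = 1.8177.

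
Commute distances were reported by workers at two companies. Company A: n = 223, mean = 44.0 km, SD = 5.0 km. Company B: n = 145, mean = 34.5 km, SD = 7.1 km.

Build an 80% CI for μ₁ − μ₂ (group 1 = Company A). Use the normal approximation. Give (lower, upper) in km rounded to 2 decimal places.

(8.63, 10.37)

Standard errors of each mean: 5.0/√223 = 0.3348 and 7.1/√145 = 0.5896.
SE(x̄₁ − x̄₂) = √(0.3348² + 0.5896²) = 0.6780 for independent samples with unequal variances.
With z* = 1.282, the margin is 1.282 × 0.6780 = 0.8692.
x̄₁ − x̄₂ = 44.0 − 34.5 = 9.5000; the interval is 9.5000 ± 0.8692 = (8.63, 10.37).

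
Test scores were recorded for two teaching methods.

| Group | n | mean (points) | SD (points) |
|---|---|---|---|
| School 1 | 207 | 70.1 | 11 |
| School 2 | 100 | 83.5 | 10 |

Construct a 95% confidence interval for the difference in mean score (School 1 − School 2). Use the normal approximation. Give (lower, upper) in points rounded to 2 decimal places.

Per-group SEs: s₁/√n₁ = 11/√207 = 0.7646, s₂/√n₂ = 10/√100 = 1.0000.
Unpooled SE of the difference: √(0.58461316 + 1.0) = 1.2588.
Margin of error = z* · SE = 1.960 × 1.2588 = 2.4672.
x̄₁ − x̄₂ = 70.1 − 83.5 = -13.4000.
CI: -13.4000 ± 2.4672 = (-15.87, -10.93).

(-15.87, -10.93)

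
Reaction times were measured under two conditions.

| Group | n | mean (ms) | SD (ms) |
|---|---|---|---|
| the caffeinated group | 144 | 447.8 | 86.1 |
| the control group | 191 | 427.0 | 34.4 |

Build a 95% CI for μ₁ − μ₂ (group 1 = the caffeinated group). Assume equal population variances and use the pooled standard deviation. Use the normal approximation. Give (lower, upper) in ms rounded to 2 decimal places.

(7.36, 34.24)

Pooled variance s_p² = [143·86.1² + 190·34.4²] / (144+191−2) = 3858.6409, so s_p = 62.1180.
SE_diff = s_p·√(1/n₁ + 1/n₂) = 62.1180·√(1/144 + 1/191) = 6.8555.
z* = 1.960; margin = 1.960 × 6.8555 = 13.4368.
Difference = 447.8 − 427.0 = 20.8000.
20.8000 ± 13.4368 → (7.36, 34.24).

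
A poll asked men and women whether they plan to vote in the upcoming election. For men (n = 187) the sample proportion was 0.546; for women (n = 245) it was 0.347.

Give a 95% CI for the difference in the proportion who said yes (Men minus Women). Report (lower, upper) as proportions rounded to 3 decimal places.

(0.106, 0.292)

SE₁ = √(p̂₁(1−p̂₁)/n₁) = √(0.5460·0.4540/187) = 0.03641; SE₂ = √(0.3470·0.6530/245) = 0.03041.
Independent samples: SE of the difference = √(SE₁² + SE₂²) = √(0.0013256881 + 0.0009247681) = 0.04744.
z* for 95% confidence is 1.960, so the margin of error is 1.960 × 0.04744 = 0.09298.
Point estimate p̂₁ − p̂₂ = 0.5460 − 0.3470 = 0.1990.
0.1990 ± 0.09298 → (0.106, 0.292).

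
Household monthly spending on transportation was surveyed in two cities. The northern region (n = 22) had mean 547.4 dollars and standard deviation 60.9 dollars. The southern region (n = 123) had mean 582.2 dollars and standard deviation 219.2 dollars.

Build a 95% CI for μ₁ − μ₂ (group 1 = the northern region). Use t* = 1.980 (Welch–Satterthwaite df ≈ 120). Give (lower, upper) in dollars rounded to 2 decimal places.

SE₁ = s₁/√n₁ = 60.9/√22 = 12.9839; SE₂ = 219.2/√123 = 19.7646.
Independent samples, unequal variances: SE_diff = √(SE₁² + SE₂²) = √(168.58165921 + 390.63941316) = 23.6479.
t* = 1.980, so margin of error = 1.980 × 23.6479 = 46.8228.
Difference in means = 547.4 − 582.2 = -34.8000.
-34.8000 ± 46.8228 → (-81.62, 12.02).

(-81.62, 12.02)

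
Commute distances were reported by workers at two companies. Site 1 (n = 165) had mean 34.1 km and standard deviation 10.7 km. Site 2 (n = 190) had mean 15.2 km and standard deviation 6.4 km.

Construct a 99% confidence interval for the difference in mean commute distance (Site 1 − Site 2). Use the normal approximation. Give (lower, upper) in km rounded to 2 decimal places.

Standard errors of each mean: 10.7/√165 = 0.8330 and 6.4/√190 = 0.4643.
SE(x̄₁ − x̄₂) = √(0.8330² + 0.4643²) = 0.9537 for independent samples with unequal variances.
With z* = 2.576, the margin is 2.576 × 0.9537 = 2.4567.
x̄₁ − x̄₂ = 34.1 − 15.2 = 18.9000; the interval is 18.9000 ± 2.4567 = (16.44, 21.36).

(16.44, 21.36)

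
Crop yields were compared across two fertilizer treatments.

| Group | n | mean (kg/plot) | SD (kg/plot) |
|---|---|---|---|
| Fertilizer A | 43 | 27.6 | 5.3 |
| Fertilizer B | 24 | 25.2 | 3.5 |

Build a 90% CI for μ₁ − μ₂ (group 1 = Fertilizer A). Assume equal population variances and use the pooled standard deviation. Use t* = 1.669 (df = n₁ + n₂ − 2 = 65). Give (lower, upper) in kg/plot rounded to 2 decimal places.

(0.38, 4.42)

s_p = √[((n₁−1)s₁² + (n₂−1)s₂²)/(n₁+n₂−2)] = √[(42·5.3² + 23·3.5²)/65] = 4.7418.
SE = 4.7418·√(1/43 + 1/24) = 1.2082.
With t* = 1.669, margin = 1.669 × 1.2082 = 2.0165.
x̄₁ − x̄₂ = 27.6 − 25.2 = 2.4000; interval 2.4000 ± 2.0165 = (0.38, 4.42).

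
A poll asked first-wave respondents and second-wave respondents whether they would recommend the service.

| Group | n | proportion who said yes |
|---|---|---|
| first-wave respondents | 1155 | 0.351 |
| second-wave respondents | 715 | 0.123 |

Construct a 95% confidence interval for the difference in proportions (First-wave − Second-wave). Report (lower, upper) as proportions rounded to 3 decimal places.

(0.191, 0.265)

Each SE is √(p̂(1−p̂)/n): √(0.3510·0.6490/1155) = 0.01404 and √(0.1230·0.8770/715) = 0.01228.
SE(p̂₁ − p̂₂) = √(SE₁² + SE₂²) = √(0.0001971216 + 0.0001507984) = 0.01865, since the two samples are independent.
At 95% confidence z* = 1.960; margin = 1.960 × 0.01865 = 0.03655.
The difference is 0.3510 − 0.1230 = 0.2280, so the interval is 0.2280 ± 0.03655 = (0.191, 0.265).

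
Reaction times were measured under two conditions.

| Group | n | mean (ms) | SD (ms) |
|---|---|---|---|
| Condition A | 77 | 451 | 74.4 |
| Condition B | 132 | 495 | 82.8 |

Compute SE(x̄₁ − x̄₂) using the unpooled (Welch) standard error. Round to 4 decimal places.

SE₁ = s₁/√n₁ = 74.4/√77 = 8.4787; SE₂ = 82.8/√132 = 7.2068.
Independent samples, unequal variances: SE_diff = √(SE₁² + SE₂²) = √(71.88835369 + 51.93796624) = 11.1277.

11.1277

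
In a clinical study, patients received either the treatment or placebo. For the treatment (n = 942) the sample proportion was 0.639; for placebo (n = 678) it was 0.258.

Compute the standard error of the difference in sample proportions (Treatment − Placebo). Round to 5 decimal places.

0.02296

Each SE is √(p̂(1−p̂)/n): √(0.6390·0.3610/942) = 0.01565 and √(0.2580·0.7420/678) = 0.01680.
SE(p̂₁ − p̂₂) = √(SE₁² + SE₂²) = √(0.0002449225 + 0.00028224) = 0.02296, since the two samples are independent.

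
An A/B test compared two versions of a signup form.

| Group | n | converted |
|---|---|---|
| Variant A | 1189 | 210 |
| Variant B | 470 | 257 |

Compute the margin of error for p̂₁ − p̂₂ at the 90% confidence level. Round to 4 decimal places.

p̂₁ = 210/1189 = 0.1766 and p̂₂ = 257/470 = 0.5468.
SE₁ = √(p̂₁(1−p̂₁)/n₁) = √(0.1766·0.8234/1189) = 0.01106; SE₂ = √(0.5468·0.4532/470) = 0.02296.
Independent samples: SE of the difference = √(SE₁² + SE₂²) = √(0.0001223236 + 0.0005271616) = 0.02548.
z* for 90% confidence is 1.645, so the margin of error is 1.645 × 0.02548 = 0.04191.

0.0419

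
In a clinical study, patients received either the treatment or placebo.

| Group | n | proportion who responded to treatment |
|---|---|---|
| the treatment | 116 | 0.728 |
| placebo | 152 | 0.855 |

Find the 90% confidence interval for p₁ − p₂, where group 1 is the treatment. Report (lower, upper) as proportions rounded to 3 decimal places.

SE₁ = √(p̂₁(1−p̂₁)/n₁) = √(0.7280·0.2720/116) = 0.04132; SE₂ = √(0.8550·0.1450/152) = 0.02856.
Independent samples: SE of the difference = √(SE₁² + SE₂²) = √(0.0017073424 + 0.0008156736) = 0.05023.
z* for 90% confidence is 1.645, so the margin of error is 1.645 × 0.05023 = 0.08263.
Point estimate p̂₁ − p̂₂ = 0.7280 − 0.8550 = -0.1270.
-0.1270 ± 0.08263 → (-0.210, -0.044).

(-0.210, -0.044)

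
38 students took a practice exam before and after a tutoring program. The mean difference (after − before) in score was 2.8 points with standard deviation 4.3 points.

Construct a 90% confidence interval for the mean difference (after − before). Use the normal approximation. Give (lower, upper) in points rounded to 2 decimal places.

Paired design: SE = s_d/√n = 4.3/√38 = 0.6976.
z* = 1.645; margin of error = 1.645 × 0.6976 = 1.1476.
2.8 ± 1.1476 → (1.65, 3.95).

(1.65, 3.95)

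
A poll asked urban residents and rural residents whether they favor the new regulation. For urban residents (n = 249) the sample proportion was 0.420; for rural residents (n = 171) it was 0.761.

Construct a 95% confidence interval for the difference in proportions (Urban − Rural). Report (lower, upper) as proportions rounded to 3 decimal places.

The two standard errors are √(0.4200×0.5800/249) = 0.03128 and √(0.7610×0.2390/171) = 0.03261.
Because the samples are independent, SE_diff = √(0.03128² + 0.03261²) = 0.04519.
Using z* = 1.960 for 95%, ME = 1.960 × 0.04519 = 0.08857.
p̂₁ − p̂₂ = -0.3410; interval -0.3410 ± 0.08857 gives (-0.430, -0.252).

(-0.430, -0.252)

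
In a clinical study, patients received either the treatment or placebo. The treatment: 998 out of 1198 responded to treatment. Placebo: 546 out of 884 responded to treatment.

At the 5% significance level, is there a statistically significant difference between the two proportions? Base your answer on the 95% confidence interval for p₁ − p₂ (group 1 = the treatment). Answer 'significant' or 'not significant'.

Sample proportions: 998/1198 = 0.8331, 546/884 = 0.6176.
Each SE is √(p̂(1−p̂)/n): √(0.8331·0.1669/1198) = 0.01077 and √(0.6176·0.3824/884) = 0.01635.
SE(p̂₁ − p̂₂) = √(SE₁² + SE₂²) = √(0.0001159929 + 0.0002673225) = 0.01958, since the two samples are independent.
At 95% confidence z* = 1.960; margin = 1.960 × 0.01958 = 0.03838.
The difference is 0.8331 − 0.6176 = 0.2155, so the interval is 0.2155 ± 0.03838 = (0.17712, 0.25388).
The interval (0.17712, 0.25388) does not contain 0, so the difference is significant.

significant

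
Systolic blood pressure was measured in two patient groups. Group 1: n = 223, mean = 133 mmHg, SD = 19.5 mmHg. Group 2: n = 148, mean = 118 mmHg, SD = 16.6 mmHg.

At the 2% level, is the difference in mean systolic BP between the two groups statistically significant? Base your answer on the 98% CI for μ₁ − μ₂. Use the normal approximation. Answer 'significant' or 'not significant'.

Per-group SEs: s₁/√n₁ = 19.5/√223 = 1.3058, s₂/√n₂ = 16.6/√148 = 1.3645.
Unpooled SE of the difference: √(1.70511364 + 1.86186025) = 1.8886.
Margin of error = z* · SE = 2.326 × 1.8886 = 4.3929.
x̄₁ − x̄₂ = 133 − 118 = 15.0000.
CI: 15.0000 ± 4.3929 = (10.6071, 19.3929).
The interval (10.6071, 19.3929) does not contain 0, so the difference is significant.

significant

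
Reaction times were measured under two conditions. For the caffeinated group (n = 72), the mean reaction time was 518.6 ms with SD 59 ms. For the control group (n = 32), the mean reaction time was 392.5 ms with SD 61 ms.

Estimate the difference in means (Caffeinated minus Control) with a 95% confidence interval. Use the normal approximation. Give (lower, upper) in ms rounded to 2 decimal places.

(100.95, 151.25)

Per-group SEs: s₁/√n₁ = 59/√72 = 6.9532, s₂/√n₂ = 61/√32 = 10.7834.
Unpooled SE of the difference: √(48.34699024 + 116.28171556) = 12.8308.
Margin of error = z* · SE = 1.960 × 12.8308 = 25.1484.
x̄₁ − x̄₂ = 518.6 − 392.5 = 126.1000.
CI: 126.1000 ± 25.1484 = (100.95, 151.25).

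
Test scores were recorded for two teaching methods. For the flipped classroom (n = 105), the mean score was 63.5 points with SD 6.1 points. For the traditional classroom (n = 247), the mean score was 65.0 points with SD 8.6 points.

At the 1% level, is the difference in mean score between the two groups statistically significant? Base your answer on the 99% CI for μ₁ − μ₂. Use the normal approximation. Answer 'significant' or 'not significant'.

not significant

SE₁ = s₁/√n₁ = 6.1/√105 = 0.5953; SE₂ = 8.6/√247 = 0.5472.
Independent samples, unequal variances: SE_diff = √(SE₁² + SE₂²) = √(0.35438209 + 0.29942784) = 0.8086.
z* = 2.576, so margin of error = 2.576 × 0.8086 = 2.0830.
Difference in means = 63.5 − 65.0 = -1.5000.
-1.5000 ± 2.0830 → (-3.5830, 0.5830).
The interval (-3.5830, 0.5830) contains 0, so the difference is not significant.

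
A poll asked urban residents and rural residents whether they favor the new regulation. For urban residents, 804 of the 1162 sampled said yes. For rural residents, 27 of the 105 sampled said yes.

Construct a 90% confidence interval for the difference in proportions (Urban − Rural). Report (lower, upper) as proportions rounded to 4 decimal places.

p̂₁ = 804/1162 = 0.6919 and p̂₂ = 27/105 = 0.2571.
SE₁ = √(p̂₁(1−p̂₁)/n₁) = √(0.6919·0.3081/1162) = 0.01354; SE₂ = √(0.2571·0.7429/105) = 0.04265.
Independent samples: SE of the difference = √(SE₁² + SE₂²) = √(0.0001833316 + 0.0018190225) = 0.04475.
z* for 90% confidence is 1.645, so the margin of error is 1.645 × 0.04475 = 0.07361.
Point estimate p̂₁ − p̂₂ = 0.6919 − 0.2571 = 0.4348.
0.4348 ± 0.07361 → (0.3612, 0.5084).

(0.3612, 0.5084)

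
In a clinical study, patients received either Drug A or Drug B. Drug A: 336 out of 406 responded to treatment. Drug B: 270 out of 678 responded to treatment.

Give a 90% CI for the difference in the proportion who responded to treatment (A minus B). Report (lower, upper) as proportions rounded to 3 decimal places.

(0.386, 0.473)

First, p̂₁ = 336/406 = 0.8276; p̂₂ = 270/678 = 0.3982.
The two standard errors are √(0.8276×0.1724/406) = 0.01875 and √(0.3982×0.6018/678) = 0.01880.
Because the samples are independent, SE_diff = √(0.01875² + 0.01880²) = 0.02655.
Using z* = 1.645 for 90%, ME = 1.645 × 0.02655 = 0.04367.
p̂₁ − p̂₂ = 0.4294; interval 0.4294 ± 0.04367 gives (0.386, 0.473).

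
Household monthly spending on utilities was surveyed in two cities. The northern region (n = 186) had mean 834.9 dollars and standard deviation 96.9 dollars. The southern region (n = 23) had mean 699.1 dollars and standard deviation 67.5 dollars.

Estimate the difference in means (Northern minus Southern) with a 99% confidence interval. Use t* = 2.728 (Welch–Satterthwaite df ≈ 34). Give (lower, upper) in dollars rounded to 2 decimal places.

(92.79, 178.81)

Standard errors of each mean: 96.9/√186 = 7.1051 and 67.5/√23 = 14.0747.
SE(x̄₁ − x̄₂) = √(7.1051² + 14.0747²) = 15.7664 for independent samples with unequal variances.
With t* = 2.728, the margin is 2.728 × 15.7664 = 43.0107.
x̄₁ − x̄₂ = 834.9 − 699.1 = 135.8000; the interval is 135.8000 ± 43.0107 = (92.79, 178.81).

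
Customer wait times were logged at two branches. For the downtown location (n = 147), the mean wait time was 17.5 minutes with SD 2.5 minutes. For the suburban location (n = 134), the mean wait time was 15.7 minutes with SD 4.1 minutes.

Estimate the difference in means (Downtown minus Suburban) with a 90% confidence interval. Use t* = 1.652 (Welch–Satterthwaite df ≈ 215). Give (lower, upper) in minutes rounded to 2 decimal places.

Per-group SEs: s₁/√n₁ = 2.5/√147 = 0.2062, s₂/√n₂ = 4.1/√134 = 0.3542.
Unpooled SE of the difference: √(0.04251844 + 0.12545764) = 0.4098.
Margin of error = t* · SE = 1.652 × 0.4098 = 0.6770.
x̄₁ − x̄₂ = 17.5 − 15.7 = 1.8000.
CI: 1.8000 ± 0.6770 = (1.12, 2.48).

(1.12, 2.48)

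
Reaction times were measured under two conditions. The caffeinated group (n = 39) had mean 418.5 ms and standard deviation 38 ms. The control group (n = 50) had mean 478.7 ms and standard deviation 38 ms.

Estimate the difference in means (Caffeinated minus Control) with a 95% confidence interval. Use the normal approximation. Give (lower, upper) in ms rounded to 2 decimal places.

SE₁ = s₁/√n₁ = 38/√39 = 6.0849; SE₂ = 38/√50 = 5.3740.
Independent samples, unequal variances: SE_diff = √(SE₁² + SE₂²) = √(37.02600801 + 28.879876) = 8.1182.
z* = 1.960, so margin of error = 1.960 × 8.1182 = 15.9117.
Difference in means = 418.5 − 478.7 = -60.2000.
-60.2000 ± 15.9117 → (-76.11, -44.29).

(-76.11, -44.29)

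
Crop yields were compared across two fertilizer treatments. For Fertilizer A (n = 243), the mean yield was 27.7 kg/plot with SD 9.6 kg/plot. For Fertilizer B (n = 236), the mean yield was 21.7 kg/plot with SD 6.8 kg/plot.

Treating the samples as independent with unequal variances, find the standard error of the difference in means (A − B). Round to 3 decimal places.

0.758

Per-group SEs: s₁/√n₁ = 9.6/√243 = 0.6158, s₂/√n₂ = 6.8/√236 = 0.4426.
Unpooled SE of the difference: √(0.37920964 + 0.19589476) = 0.7584.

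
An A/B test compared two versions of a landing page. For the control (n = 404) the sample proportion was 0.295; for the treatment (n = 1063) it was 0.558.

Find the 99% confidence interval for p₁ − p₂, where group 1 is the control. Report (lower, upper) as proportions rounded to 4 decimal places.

(-0.3334, -0.1926)

SE₁ = √(p̂₁(1−p̂₁)/n₁) = √(0.2950·0.7050/404) = 0.02269; SE₂ = √(0.5580·0.4420/1063) = 0.01523.
Independent samples: SE of the difference = √(SE₁² + SE₂²) = √(0.0005148361 + 0.0002319529) = 0.02733.
z* for 99% confidence is 2.576, so the margin of error is 2.576 × 0.02733 = 0.07040.
Point estimate p̂₁ − p̂₂ = 0.2950 − 0.5580 = -0.2630.
-0.2630 ± 0.07040 → (-0.3334, -0.1926).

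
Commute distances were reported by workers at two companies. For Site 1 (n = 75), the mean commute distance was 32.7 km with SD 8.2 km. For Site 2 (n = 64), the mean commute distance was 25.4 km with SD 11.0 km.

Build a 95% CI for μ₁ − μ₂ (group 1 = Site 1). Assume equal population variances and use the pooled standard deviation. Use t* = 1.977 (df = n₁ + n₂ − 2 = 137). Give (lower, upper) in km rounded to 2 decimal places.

s_p = √[((n₁−1)s₁² + (n₂−1)s₂²)/(n₁+n₂−2)] = √[(74·8.2² + 63·11.0²)/137] = 9.5897.
SE = 9.5897·√(1/75 + 1/64) = 1.6319.
With t* = 1.977, margin = 1.977 × 1.6319 = 3.2263.
x̄₁ − x̄₂ = 32.7 − 25.4 = 7.3000; interval 7.3000 ± 3.2263 = (4.07, 10.53).

(4.07, 10.53)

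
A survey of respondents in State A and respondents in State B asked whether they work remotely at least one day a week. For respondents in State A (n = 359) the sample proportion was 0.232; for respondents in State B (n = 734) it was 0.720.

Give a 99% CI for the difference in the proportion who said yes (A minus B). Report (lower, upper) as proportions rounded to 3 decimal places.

Each SE is √(p̂(1−p̂)/n): √(0.2320·0.7680/359) = 0.02228 and √(0.7200·0.2800/734) = 0.01657.
SE(p̂₁ − p̂₂) = √(SE₁² + SE₂²) = √(0.0004963984 + 0.0002745649) = 0.02777, since the two samples are independent.
At 99% confidence z* = 2.576; margin = 2.576 × 0.02777 = 0.07154.
The difference is 0.2320 − 0.7200 = -0.4880, so the interval is -0.4880 ± 0.07154 = (-0.560, -0.416).

(-0.560, -0.416)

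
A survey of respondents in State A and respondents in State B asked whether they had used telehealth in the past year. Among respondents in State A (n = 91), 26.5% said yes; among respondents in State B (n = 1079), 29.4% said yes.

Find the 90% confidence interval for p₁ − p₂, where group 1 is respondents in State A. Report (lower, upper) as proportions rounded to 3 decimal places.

The two standard errors are √(0.2650×0.7350/91) = 0.04626 and √(0.2940×0.7060/1079) = 0.01387.
Because the samples are independent, SE_diff = √(0.04626² + 0.01387²) = 0.04829.
Using z* = 1.645 for 90%, ME = 1.645 × 0.04829 = 0.07944.
p̂₁ − p̂₂ = -0.0290; interval -0.0290 ± 0.07944 gives (-0.108, 0.050).

(-0.108, 0.050)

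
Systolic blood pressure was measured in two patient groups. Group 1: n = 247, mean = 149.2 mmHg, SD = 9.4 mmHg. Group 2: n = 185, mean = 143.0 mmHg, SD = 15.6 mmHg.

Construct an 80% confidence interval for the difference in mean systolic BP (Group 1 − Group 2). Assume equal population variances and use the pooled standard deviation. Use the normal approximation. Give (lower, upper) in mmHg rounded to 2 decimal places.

s_p = √[((n₁−1)s₁² + (n₂−1)s₂²)/(n₁+n₂−2)] = √[(246·9.4² + 184·15.6²)/430] = 12.4373.
SE = 12.4373·√(1/247 + 1/185) = 1.2093.
With z* = 1.282, margin = 1.282 × 1.2093 = 1.5503.
x̄₁ − x̄₂ = 149.2 − 143.0 = 6.2000; interval 6.2000 ± 1.5503 = (4.65, 7.75).

(4.65, 7.75)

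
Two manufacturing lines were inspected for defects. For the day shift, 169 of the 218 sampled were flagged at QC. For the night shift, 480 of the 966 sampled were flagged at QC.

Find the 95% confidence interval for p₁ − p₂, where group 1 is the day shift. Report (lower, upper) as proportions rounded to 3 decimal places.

First, p̂₁ = 169/218 = 0.7752; p̂₂ = 480/966 = 0.4969.
The two standard errors are √(0.7752×0.2248/218) = 0.02827 and √(0.4969×0.5031/966) = 0.01609.
Because the samples are independent, SE_diff = √(0.02827² + 0.01609²) = 0.03253.
Using z* = 1.960 for 95%, ME = 1.960 × 0.03253 = 0.06376.
p̂₁ − p̂₂ = 0.2783; interval 0.2783 ± 0.06376 gives (0.215, 0.342).

(0.215, 0.342)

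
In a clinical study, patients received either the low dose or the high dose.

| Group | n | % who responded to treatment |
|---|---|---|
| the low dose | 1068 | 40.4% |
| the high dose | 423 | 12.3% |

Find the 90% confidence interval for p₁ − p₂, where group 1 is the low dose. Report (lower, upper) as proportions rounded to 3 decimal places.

(0.245, 0.317)

SE₁ = √(p̂₁(1−p̂₁)/n₁) = √(0.4040·0.5960/1068) = 0.01502; SE₂ = √(0.1230·0.8770/423) = 0.01597.
Independent samples: SE of the difference = √(SE₁² + SE₂²) = √(0.0002256004 + 0.0002550409) = 0.02192.
z* for 90% confidence is 1.645, so the margin of error is 1.645 × 0.02192 = 0.03606.
Point estimate p̂₁ − p̂₂ = 0.4040 − 0.1230 = 0.2810.
0.2810 ± 0.03606 → (0.245, 0.317).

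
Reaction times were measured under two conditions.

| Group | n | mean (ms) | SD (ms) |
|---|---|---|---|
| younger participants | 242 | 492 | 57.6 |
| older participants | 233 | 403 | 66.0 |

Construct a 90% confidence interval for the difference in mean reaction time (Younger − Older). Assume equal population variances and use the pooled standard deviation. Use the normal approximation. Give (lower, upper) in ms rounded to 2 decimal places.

s_p = √[((n₁−1)s₁² + (n₂−1)s₂²)/(n₁+n₂−2)] = √[(241·57.6² + 232·66.0²)/473] = 61.8628.
SE = 61.8628·√(1/242 + 1/233) = 5.6779.
With z* = 1.645, margin = 1.645 × 5.6779 = 9.3401.
x̄₁ − x̄₂ = 492 − 403 = 89.0000; interval 89.0000 ± 9.3401 = (79.66, 98.34).

(79.66, 98.34)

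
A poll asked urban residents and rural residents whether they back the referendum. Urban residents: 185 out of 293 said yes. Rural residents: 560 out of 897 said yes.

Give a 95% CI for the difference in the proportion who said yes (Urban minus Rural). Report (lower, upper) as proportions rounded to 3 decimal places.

(-0.057, 0.071)

First, p̂₁ = 185/293 = 0.6314; p̂₂ = 560/897 = 0.6243.
The two standard errors are √(0.6314×0.3686/293) = 0.02818 and √(0.6243×0.3757/897) = 0.01617.
Because the samples are independent, SE_diff = √(0.02818² + 0.01617²) = 0.03249.
Using z* = 1.960 for 95%, ME = 1.960 × 0.03249 = 0.06368.
p̂₁ − p̂₂ = 0.0071; interval 0.0071 ± 0.06368 gives (-0.057, 0.071).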